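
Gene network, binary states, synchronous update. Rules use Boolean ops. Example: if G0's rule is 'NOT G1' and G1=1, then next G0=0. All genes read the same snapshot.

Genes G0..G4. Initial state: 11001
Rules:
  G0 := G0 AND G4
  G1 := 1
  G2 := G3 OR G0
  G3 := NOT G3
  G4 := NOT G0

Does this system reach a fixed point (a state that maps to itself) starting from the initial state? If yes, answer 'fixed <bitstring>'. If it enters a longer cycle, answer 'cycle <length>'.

Step 0: 11001
Step 1: G0=G0&G4=1&1=1 G1=1(const) G2=G3|G0=0|1=1 G3=NOT G3=NOT 0=1 G4=NOT G0=NOT 1=0 -> 11110
Step 2: G0=G0&G4=1&0=0 G1=1(const) G2=G3|G0=1|1=1 G3=NOT G3=NOT 1=0 G4=NOT G0=NOT 1=0 -> 01100
Step 3: G0=G0&G4=0&0=0 G1=1(const) G2=G3|G0=0|0=0 G3=NOT G3=NOT 0=1 G4=NOT G0=NOT 0=1 -> 01011
Step 4: G0=G0&G4=0&1=0 G1=1(const) G2=G3|G0=1|0=1 G3=NOT G3=NOT 1=0 G4=NOT G0=NOT 0=1 -> 01101
Step 5: G0=G0&G4=0&1=0 G1=1(const) G2=G3|G0=0|0=0 G3=NOT G3=NOT 0=1 G4=NOT G0=NOT 0=1 -> 01011
Cycle of length 2 starting at step 3 -> no fixed point

Answer: cycle 2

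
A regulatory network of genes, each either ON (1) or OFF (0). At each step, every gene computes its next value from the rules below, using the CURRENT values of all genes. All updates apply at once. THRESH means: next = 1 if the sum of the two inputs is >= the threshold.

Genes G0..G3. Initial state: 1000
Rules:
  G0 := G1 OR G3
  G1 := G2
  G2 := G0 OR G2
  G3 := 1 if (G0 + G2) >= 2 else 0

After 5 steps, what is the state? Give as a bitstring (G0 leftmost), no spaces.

Step 1: G0=G1|G3=0|0=0 G1=G2=0 G2=G0|G2=1|0=1 G3=(1+0>=2)=0 -> 0010
Step 2: G0=G1|G3=0|0=0 G1=G2=1 G2=G0|G2=0|1=1 G3=(0+1>=2)=0 -> 0110
Step 3: G0=G1|G3=1|0=1 G1=G2=1 G2=G0|G2=0|1=1 G3=(0+1>=2)=0 -> 1110
Step 4: G0=G1|G3=1|0=1 G1=G2=1 G2=G0|G2=1|1=1 G3=(1+1>=2)=1 -> 1111
Step 5: G0=G1|G3=1|1=1 G1=G2=1 G2=G0|G2=1|1=1 G3=(1+1>=2)=1 -> 1111

1111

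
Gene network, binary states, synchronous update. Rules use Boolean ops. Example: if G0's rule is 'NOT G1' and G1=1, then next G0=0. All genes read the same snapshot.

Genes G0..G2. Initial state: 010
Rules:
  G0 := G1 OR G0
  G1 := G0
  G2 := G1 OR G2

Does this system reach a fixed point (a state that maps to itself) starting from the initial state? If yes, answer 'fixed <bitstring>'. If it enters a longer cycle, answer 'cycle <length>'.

Step 0: 010
Step 1: G0=G1|G0=1|0=1 G1=G0=0 G2=G1|G2=1|0=1 -> 101
Step 2: G0=G1|G0=0|1=1 G1=G0=1 G2=G1|G2=0|1=1 -> 111
Step 3: G0=G1|G0=1|1=1 G1=G0=1 G2=G1|G2=1|1=1 -> 111
Fixed point reached at step 2: 111

Answer: fixed 111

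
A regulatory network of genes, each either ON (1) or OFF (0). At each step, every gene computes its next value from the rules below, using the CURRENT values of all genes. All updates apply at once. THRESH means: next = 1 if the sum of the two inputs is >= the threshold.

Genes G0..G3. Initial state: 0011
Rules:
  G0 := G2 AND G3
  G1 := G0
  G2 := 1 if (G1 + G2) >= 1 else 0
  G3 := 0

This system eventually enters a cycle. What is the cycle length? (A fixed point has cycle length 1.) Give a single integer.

Answer: 1

Derivation:
Step 0: 0011
Step 1: G0=G2&G3=1&1=1 G1=G0=0 G2=(0+1>=1)=1 G3=0(const) -> 1010
Step 2: G0=G2&G3=1&0=0 G1=G0=1 G2=(0+1>=1)=1 G3=0(const) -> 0110
Step 3: G0=G2&G3=1&0=0 G1=G0=0 G2=(1+1>=1)=1 G3=0(const) -> 0010
Step 4: G0=G2&G3=1&0=0 G1=G0=0 G2=(0+1>=1)=1 G3=0(const) -> 0010
State from step 4 equals state from step 3 -> cycle length 1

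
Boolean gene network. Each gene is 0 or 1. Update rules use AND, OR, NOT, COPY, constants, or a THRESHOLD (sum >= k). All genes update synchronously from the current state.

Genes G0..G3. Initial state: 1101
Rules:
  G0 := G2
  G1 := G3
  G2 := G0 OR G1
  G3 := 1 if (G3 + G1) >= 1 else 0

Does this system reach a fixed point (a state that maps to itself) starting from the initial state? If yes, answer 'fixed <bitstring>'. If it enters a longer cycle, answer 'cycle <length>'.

Answer: fixed 1111

Derivation:
Step 0: 1101
Step 1: G0=G2=0 G1=G3=1 G2=G0|G1=1|1=1 G3=(1+1>=1)=1 -> 0111
Step 2: G0=G2=1 G1=G3=1 G2=G0|G1=0|1=1 G3=(1+1>=1)=1 -> 1111
Step 3: G0=G2=1 G1=G3=1 G2=G0|G1=1|1=1 G3=(1+1>=1)=1 -> 1111
Fixed point reached at step 2: 1111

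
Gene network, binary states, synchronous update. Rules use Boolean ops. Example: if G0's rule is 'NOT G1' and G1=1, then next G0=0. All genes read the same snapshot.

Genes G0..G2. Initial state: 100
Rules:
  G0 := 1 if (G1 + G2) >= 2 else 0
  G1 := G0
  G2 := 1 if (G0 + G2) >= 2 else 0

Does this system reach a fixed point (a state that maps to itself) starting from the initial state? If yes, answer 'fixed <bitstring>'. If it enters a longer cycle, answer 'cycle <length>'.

Step 0: 100
Step 1: G0=(0+0>=2)=0 G1=G0=1 G2=(1+0>=2)=0 -> 010
Step 2: G0=(1+0>=2)=0 G1=G0=0 G2=(0+0>=2)=0 -> 000
Step 3: G0=(0+0>=2)=0 G1=G0=0 G2=(0+0>=2)=0 -> 000
Fixed point reached at step 2: 000

Answer: fixed 000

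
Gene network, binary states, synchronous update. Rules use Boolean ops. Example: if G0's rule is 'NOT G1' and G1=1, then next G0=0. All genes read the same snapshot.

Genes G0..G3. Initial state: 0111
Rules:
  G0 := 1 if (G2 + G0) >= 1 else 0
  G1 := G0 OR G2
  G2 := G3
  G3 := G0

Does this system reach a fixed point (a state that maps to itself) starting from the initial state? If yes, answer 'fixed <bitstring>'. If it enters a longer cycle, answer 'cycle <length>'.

Step 0: 0111
Step 1: G0=(1+0>=1)=1 G1=G0|G2=0|1=1 G2=G3=1 G3=G0=0 -> 1110
Step 2: G0=(1+1>=1)=1 G1=G0|G2=1|1=1 G2=G3=0 G3=G0=1 -> 1101
Step 3: G0=(0+1>=1)=1 G1=G0|G2=1|0=1 G2=G3=1 G3=G0=1 -> 1111
Step 4: G0=(1+1>=1)=1 G1=G0|G2=1|1=1 G2=G3=1 G3=G0=1 -> 1111
Fixed point reached at step 3: 1111

Answer: fixed 1111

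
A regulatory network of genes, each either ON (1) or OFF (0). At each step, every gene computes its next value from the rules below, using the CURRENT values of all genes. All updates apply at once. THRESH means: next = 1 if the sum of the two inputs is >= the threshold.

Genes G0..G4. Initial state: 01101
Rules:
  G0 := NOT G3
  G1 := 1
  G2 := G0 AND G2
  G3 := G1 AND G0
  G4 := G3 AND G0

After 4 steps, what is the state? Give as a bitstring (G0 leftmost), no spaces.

Step 1: G0=NOT G3=NOT 0=1 G1=1(const) G2=G0&G2=0&1=0 G3=G1&G0=1&0=0 G4=G3&G0=0&0=0 -> 11000
Step 2: G0=NOT G3=NOT 0=1 G1=1(const) G2=G0&G2=1&0=0 G3=G1&G0=1&1=1 G4=G3&G0=0&1=0 -> 11010
Step 3: G0=NOT G3=NOT 1=0 G1=1(const) G2=G0&G2=1&0=0 G3=G1&G0=1&1=1 G4=G3&G0=1&1=1 -> 01011
Step 4: G0=NOT G3=NOT 1=0 G1=1(const) G2=G0&G2=0&0=0 G3=G1&G0=1&0=0 G4=G3&G0=1&0=0 -> 01000

01000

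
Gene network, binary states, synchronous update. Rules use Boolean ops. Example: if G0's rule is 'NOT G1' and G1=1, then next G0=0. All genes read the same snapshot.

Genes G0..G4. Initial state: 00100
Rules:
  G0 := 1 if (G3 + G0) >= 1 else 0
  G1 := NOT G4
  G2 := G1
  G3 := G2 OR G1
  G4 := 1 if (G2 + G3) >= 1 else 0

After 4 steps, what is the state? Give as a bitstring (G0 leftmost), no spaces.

Step 1: G0=(0+0>=1)=0 G1=NOT G4=NOT 0=1 G2=G1=0 G3=G2|G1=1|0=1 G4=(1+0>=1)=1 -> 01011
Step 2: G0=(1+0>=1)=1 G1=NOT G4=NOT 1=0 G2=G1=1 G3=G2|G1=0|1=1 G4=(0+1>=1)=1 -> 10111
Step 3: G0=(1+1>=1)=1 G1=NOT G4=NOT 1=0 G2=G1=0 G3=G2|G1=1|0=1 G4=(1+1>=1)=1 -> 10011
Step 4: G0=(1+1>=1)=1 G1=NOT G4=NOT 1=0 G2=G1=0 G3=G2|G1=0|0=0 G4=(0+1>=1)=1 -> 10001

10001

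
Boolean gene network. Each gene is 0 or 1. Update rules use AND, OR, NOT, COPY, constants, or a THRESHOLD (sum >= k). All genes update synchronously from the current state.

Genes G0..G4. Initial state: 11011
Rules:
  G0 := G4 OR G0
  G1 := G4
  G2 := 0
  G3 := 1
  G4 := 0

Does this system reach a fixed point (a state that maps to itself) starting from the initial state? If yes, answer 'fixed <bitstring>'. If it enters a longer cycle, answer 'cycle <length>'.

Answer: fixed 10010

Derivation:
Step 0: 11011
Step 1: G0=G4|G0=1|1=1 G1=G4=1 G2=0(const) G3=1(const) G4=0(const) -> 11010
Step 2: G0=G4|G0=0|1=1 G1=G4=0 G2=0(const) G3=1(const) G4=0(const) -> 10010
Step 3: G0=G4|G0=0|1=1 G1=G4=0 G2=0(const) G3=1(const) G4=0(const) -> 10010
Fixed point reached at step 2: 10010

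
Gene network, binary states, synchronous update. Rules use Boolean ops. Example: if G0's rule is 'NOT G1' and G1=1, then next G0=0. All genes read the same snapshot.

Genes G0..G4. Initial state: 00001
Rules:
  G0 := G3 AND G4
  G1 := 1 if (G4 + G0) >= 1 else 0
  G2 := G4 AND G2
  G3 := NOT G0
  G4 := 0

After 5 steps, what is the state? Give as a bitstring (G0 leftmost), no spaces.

Step 1: G0=G3&G4=0&1=0 G1=(1+0>=1)=1 G2=G4&G2=1&0=0 G3=NOT G0=NOT 0=1 G4=0(const) -> 01010
Step 2: G0=G3&G4=1&0=0 G1=(0+0>=1)=0 G2=G4&G2=0&0=0 G3=NOT G0=NOT 0=1 G4=0(const) -> 00010
Step 3: G0=G3&G4=1&0=0 G1=(0+0>=1)=0 G2=G4&G2=0&0=0 G3=NOT G0=NOT 0=1 G4=0(const) -> 00010
Step 4: G0=G3&G4=1&0=0 G1=(0+0>=1)=0 G2=G4&G2=0&0=0 G3=NOT G0=NOT 0=1 G4=0(const) -> 00010
Step 5: G0=G3&G4=1&0=0 G1=(0+0>=1)=0 G2=G4&G2=0&0=0 G3=NOT G0=NOT 0=1 G4=0(const) -> 00010

00010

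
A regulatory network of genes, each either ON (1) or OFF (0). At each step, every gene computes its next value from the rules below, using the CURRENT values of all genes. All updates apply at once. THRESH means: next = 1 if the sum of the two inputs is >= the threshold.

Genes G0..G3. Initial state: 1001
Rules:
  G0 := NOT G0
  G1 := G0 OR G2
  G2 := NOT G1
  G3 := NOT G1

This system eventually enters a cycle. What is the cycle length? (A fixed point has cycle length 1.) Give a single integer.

Answer: 4

Derivation:
Step 0: 1001
Step 1: G0=NOT G0=NOT 1=0 G1=G0|G2=1|0=1 G2=NOT G1=NOT 0=1 G3=NOT G1=NOT 0=1 -> 0111
Step 2: G0=NOT G0=NOT 0=1 G1=G0|G2=0|1=1 G2=NOT G1=NOT 1=0 G3=NOT G1=NOT 1=0 -> 1100
Step 3: G0=NOT G0=NOT 1=0 G1=G0|G2=1|0=1 G2=NOT G1=NOT 1=0 G3=NOT G1=NOT 1=0 -> 0100
Step 4: G0=NOT G0=NOT 0=1 G1=G0|G2=0|0=0 G2=NOT G1=NOT 1=0 G3=NOT G1=NOT 1=0 -> 1000
Step 5: G0=NOT G0=NOT 1=0 G1=G0|G2=1|0=1 G2=NOT G1=NOT 0=1 G3=NOT G1=NOT 0=1 -> 0111
State from step 5 equals state from step 1 -> cycle length 4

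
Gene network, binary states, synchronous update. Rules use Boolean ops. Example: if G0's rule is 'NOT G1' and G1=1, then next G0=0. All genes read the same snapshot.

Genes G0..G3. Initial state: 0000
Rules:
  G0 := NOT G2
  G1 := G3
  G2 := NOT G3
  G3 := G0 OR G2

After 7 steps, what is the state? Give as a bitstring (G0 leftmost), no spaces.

Step 1: G0=NOT G2=NOT 0=1 G1=G3=0 G2=NOT G3=NOT 0=1 G3=G0|G2=0|0=0 -> 1010
Step 2: G0=NOT G2=NOT 1=0 G1=G3=0 G2=NOT G3=NOT 0=1 G3=G0|G2=1|1=1 -> 0011
Step 3: G0=NOT G2=NOT 1=0 G1=G3=1 G2=NOT G3=NOT 1=0 G3=G0|G2=0|1=1 -> 0101
Step 4: G0=NOT G2=NOT 0=1 G1=G3=1 G2=NOT G3=NOT 1=0 G3=G0|G2=0|0=0 -> 1100
Step 5: G0=NOT G2=NOT 0=1 G1=G3=0 G2=NOT G3=NOT 0=1 G3=G0|G2=1|0=1 -> 1011
Step 6: G0=NOT G2=NOT 1=0 G1=G3=1 G2=NOT G3=NOT 1=0 G3=G0|G2=1|1=1 -> 0101
Step 7: G0=NOT G2=NOT 0=1 G1=G3=1 G2=NOT G3=NOT 1=0 G3=G0|G2=0|0=0 -> 1100

1100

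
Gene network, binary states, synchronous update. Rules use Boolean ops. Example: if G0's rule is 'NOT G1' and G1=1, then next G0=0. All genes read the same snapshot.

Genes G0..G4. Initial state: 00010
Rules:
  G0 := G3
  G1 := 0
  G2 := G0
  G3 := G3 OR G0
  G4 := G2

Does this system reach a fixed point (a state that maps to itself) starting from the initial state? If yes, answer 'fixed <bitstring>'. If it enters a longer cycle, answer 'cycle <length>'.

Step 0: 00010
Step 1: G0=G3=1 G1=0(const) G2=G0=0 G3=G3|G0=1|0=1 G4=G2=0 -> 10010
Step 2: G0=G3=1 G1=0(const) G2=G0=1 G3=G3|G0=1|1=1 G4=G2=0 -> 10110
Step 3: G0=G3=1 G1=0(const) G2=G0=1 G3=G3|G0=1|1=1 G4=G2=1 -> 10111
Step 4: G0=G3=1 G1=0(const) G2=G0=1 G3=G3|G0=1|1=1 G4=G2=1 -> 10111
Fixed point reached at step 3: 10111

Answer: fixed 10111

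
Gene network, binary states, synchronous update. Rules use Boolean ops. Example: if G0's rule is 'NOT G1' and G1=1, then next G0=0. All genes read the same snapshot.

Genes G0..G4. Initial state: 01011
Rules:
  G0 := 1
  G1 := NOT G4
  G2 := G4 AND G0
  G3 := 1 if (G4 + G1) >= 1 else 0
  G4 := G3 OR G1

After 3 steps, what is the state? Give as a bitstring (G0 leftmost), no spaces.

Step 1: G0=1(const) G1=NOT G4=NOT 1=0 G2=G4&G0=1&0=0 G3=(1+1>=1)=1 G4=G3|G1=1|1=1 -> 10011
Step 2: G0=1(const) G1=NOT G4=NOT 1=0 G2=G4&G0=1&1=1 G3=(1+0>=1)=1 G4=G3|G1=1|0=1 -> 10111
Step 3: G0=1(const) G1=NOT G4=NOT 1=0 G2=G4&G0=1&1=1 G3=(1+0>=1)=1 G4=G3|G1=1|0=1 -> 10111

10111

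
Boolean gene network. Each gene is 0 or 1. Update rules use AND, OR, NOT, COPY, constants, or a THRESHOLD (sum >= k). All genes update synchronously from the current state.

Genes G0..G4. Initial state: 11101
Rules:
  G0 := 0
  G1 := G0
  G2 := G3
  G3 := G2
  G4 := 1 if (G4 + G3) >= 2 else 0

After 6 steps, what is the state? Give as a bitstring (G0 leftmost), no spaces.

Step 1: G0=0(const) G1=G0=1 G2=G3=0 G3=G2=1 G4=(1+0>=2)=0 -> 01010
Step 2: G0=0(const) G1=G0=0 G2=G3=1 G3=G2=0 G4=(0+1>=2)=0 -> 00100
Step 3: G0=0(const) G1=G0=0 G2=G3=0 G3=G2=1 G4=(0+0>=2)=0 -> 00010
Step 4: G0=0(const) G1=G0=0 G2=G3=1 G3=G2=0 G4=(0+1>=2)=0 -> 00100
Step 5: G0=0(const) G1=G0=0 G2=G3=0 G3=G2=1 G4=(0+0>=2)=0 -> 00010
Step 6: G0=0(const) G1=G0=0 G2=G3=1 G3=G2=0 G4=(0+1>=2)=0 -> 00100

00100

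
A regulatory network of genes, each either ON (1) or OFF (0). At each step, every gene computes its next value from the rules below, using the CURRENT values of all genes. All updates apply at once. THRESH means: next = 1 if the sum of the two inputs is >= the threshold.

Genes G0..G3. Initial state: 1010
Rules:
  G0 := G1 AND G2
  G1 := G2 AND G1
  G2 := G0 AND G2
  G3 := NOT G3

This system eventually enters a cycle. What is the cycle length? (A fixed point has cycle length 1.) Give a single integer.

Step 0: 1010
Step 1: G0=G1&G2=0&1=0 G1=G2&G1=1&0=0 G2=G0&G2=1&1=1 G3=NOT G3=NOT 0=1 -> 0011
Step 2: G0=G1&G2=0&1=0 G1=G2&G1=1&0=0 G2=G0&G2=0&1=0 G3=NOT G3=NOT 1=0 -> 0000
Step 3: G0=G1&G2=0&0=0 G1=G2&G1=0&0=0 G2=G0&G2=0&0=0 G3=NOT G3=NOT 0=1 -> 0001
Step 4: G0=G1&G2=0&0=0 G1=G2&G1=0&0=0 G2=G0&G2=0&0=0 G3=NOT G3=NOT 1=0 -> 0000
State from step 4 equals state from step 2 -> cycle length 2

Answer: 2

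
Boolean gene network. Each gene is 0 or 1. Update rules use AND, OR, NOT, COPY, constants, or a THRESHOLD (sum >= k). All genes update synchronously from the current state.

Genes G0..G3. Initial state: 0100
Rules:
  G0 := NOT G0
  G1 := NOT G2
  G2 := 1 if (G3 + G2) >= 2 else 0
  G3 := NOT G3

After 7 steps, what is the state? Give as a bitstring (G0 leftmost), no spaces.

Step 1: G0=NOT G0=NOT 0=1 G1=NOT G2=NOT 0=1 G2=(0+0>=2)=0 G3=NOT G3=NOT 0=1 -> 1101
Step 2: G0=NOT G0=NOT 1=0 G1=NOT G2=NOT 0=1 G2=(1+0>=2)=0 G3=NOT G3=NOT 1=0 -> 0100
Step 3: G0=NOT G0=NOT 0=1 G1=NOT G2=NOT 0=1 G2=(0+0>=2)=0 G3=NOT G3=NOT 0=1 -> 1101
Step 4: G0=NOT G0=NOT 1=0 G1=NOT G2=NOT 0=1 G2=(1+0>=2)=0 G3=NOT G3=NOT 1=0 -> 0100
Step 5: G0=NOT G0=NOT 0=1 G1=NOT G2=NOT 0=1 G2=(0+0>=2)=0 G3=NOT G3=NOT 0=1 -> 1101
Step 6: G0=NOT G0=NOT 1=0 G1=NOT G2=NOT 0=1 G2=(1+0>=2)=0 G3=NOT G3=NOT 1=0 -> 0100
Step 7: G0=NOT G0=NOT 0=1 G1=NOT G2=NOT 0=1 G2=(0+0>=2)=0 G3=NOT G3=NOT 0=1 -> 1101

1101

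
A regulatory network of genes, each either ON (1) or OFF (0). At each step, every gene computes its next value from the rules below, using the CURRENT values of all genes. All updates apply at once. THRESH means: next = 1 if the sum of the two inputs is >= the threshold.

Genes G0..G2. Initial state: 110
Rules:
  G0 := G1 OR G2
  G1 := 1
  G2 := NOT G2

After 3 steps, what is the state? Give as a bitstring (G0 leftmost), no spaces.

Step 1: G0=G1|G2=1|0=1 G1=1(const) G2=NOT G2=NOT 0=1 -> 111
Step 2: G0=G1|G2=1|1=1 G1=1(const) G2=NOT G2=NOT 1=0 -> 110
Step 3: G0=G1|G2=1|0=1 G1=1(const) G2=NOT G2=NOT 0=1 -> 111

111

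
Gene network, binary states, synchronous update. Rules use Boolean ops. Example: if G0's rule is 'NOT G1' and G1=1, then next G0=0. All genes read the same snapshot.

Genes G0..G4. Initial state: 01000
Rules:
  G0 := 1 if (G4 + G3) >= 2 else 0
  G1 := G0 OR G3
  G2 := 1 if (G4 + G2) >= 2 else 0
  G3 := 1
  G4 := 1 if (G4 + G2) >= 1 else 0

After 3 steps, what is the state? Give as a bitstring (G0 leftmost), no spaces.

Step 1: G0=(0+0>=2)=0 G1=G0|G3=0|0=0 G2=(0+0>=2)=0 G3=1(const) G4=(0+0>=1)=0 -> 00010
Step 2: G0=(0+1>=2)=0 G1=G0|G3=0|1=1 G2=(0+0>=2)=0 G3=1(const) G4=(0+0>=1)=0 -> 01010
Step 3: G0=(0+1>=2)=0 G1=G0|G3=0|1=1 G2=(0+0>=2)=0 G3=1(const) G4=(0+0>=1)=0 -> 01010

01010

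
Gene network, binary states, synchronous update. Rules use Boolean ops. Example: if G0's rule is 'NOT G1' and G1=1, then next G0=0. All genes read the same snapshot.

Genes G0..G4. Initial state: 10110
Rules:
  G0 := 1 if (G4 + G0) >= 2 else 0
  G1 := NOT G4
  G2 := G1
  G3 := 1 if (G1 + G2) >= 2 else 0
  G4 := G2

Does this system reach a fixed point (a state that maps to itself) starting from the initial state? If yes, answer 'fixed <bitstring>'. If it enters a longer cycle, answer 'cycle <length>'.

Step 0: 10110
Step 1: G0=(0+1>=2)=0 G1=NOT G4=NOT 0=1 G2=G1=0 G3=(0+1>=2)=0 G4=G2=1 -> 01001
Step 2: G0=(1+0>=2)=0 G1=NOT G4=NOT 1=0 G2=G1=1 G3=(1+0>=2)=0 G4=G2=0 -> 00100
Step 3: G0=(0+0>=2)=0 G1=NOT G4=NOT 0=1 G2=G1=0 G3=(0+1>=2)=0 G4=G2=1 -> 01001
Cycle of length 2 starting at step 1 -> no fixed point

Answer: cycle 2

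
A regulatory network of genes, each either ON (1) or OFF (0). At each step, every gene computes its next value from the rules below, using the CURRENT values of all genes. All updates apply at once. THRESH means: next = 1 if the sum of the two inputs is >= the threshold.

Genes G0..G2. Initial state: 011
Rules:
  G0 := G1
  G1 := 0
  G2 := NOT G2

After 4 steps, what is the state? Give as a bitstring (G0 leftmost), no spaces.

Step 1: G0=G1=1 G1=0(const) G2=NOT G2=NOT 1=0 -> 100
Step 2: G0=G1=0 G1=0(const) G2=NOT G2=NOT 0=1 -> 001
Step 3: G0=G1=0 G1=0(const) G2=NOT G2=NOT 1=0 -> 000
Step 4: G0=G1=0 G1=0(const) G2=NOT G2=NOT 0=1 -> 001

001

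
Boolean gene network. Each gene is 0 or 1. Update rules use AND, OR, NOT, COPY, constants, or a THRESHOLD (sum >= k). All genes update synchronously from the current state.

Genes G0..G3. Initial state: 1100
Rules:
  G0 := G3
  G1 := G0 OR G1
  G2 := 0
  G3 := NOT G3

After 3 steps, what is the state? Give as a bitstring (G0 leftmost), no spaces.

Step 1: G0=G3=0 G1=G0|G1=1|1=1 G2=0(const) G3=NOT G3=NOT 0=1 -> 0101
Step 2: G0=G3=1 G1=G0|G1=0|1=1 G2=0(const) G3=NOT G3=NOT 1=0 -> 1100
Step 3: G0=G3=0 G1=G0|G1=1|1=1 G2=0(const) G3=NOT G3=NOT 0=1 -> 0101

0101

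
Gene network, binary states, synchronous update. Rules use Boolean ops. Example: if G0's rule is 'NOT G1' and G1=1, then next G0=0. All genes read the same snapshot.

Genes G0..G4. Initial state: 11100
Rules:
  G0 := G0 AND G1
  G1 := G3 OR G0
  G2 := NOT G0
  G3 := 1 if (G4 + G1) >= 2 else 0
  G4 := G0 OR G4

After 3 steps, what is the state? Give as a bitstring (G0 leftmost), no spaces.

Step 1: G0=G0&G1=1&1=1 G1=G3|G0=0|1=1 G2=NOT G0=NOT 1=0 G3=(0+1>=2)=0 G4=G0|G4=1|0=1 -> 11001
Step 2: G0=G0&G1=1&1=1 G1=G3|G0=0|1=1 G2=NOT G0=NOT 1=0 G3=(1+1>=2)=1 G4=G0|G4=1|1=1 -> 11011
Step 3: G0=G0&G1=1&1=1 G1=G3|G0=1|1=1 G2=NOT G0=NOT 1=0 G3=(1+1>=2)=1 G4=G0|G4=1|1=1 -> 11011

11011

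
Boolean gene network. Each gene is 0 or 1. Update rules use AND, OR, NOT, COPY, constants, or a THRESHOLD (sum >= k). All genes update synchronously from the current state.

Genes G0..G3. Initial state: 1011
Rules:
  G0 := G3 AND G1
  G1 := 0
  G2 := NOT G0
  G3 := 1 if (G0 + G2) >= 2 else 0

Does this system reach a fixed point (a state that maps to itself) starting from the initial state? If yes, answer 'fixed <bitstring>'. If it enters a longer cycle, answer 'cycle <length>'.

Step 0: 1011
Step 1: G0=G3&G1=1&0=0 G1=0(const) G2=NOT G0=NOT 1=0 G3=(1+1>=2)=1 -> 0001
Step 2: G0=G3&G1=1&0=0 G1=0(const) G2=NOT G0=NOT 0=1 G3=(0+0>=2)=0 -> 0010
Step 3: G0=G3&G1=0&0=0 G1=0(const) G2=NOT G0=NOT 0=1 G3=(0+1>=2)=0 -> 0010
Fixed point reached at step 2: 0010

Answer: fixed 0010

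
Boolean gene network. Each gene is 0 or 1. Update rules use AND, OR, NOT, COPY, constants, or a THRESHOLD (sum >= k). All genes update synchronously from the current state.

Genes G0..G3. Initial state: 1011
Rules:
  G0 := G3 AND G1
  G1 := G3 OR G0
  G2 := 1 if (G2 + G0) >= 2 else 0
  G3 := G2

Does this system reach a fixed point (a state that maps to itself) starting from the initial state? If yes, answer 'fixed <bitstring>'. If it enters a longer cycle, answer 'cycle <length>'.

Step 0: 1011
Step 1: G0=G3&G1=1&0=0 G1=G3|G0=1|1=1 G2=(1+1>=2)=1 G3=G2=1 -> 0111
Step 2: G0=G3&G1=1&1=1 G1=G3|G0=1|0=1 G2=(1+0>=2)=0 G3=G2=1 -> 1101
Step 3: G0=G3&G1=1&1=1 G1=G3|G0=1|1=1 G2=(0+1>=2)=0 G3=G2=0 -> 1100
Step 4: G0=G3&G1=0&1=0 G1=G3|G0=0|1=1 G2=(0+1>=2)=0 G3=G2=0 -> 0100
Step 5: G0=G3&G1=0&1=0 G1=G3|G0=0|0=0 G2=(0+0>=2)=0 G3=G2=0 -> 0000
Step 6: G0=G3&G1=0&0=0 G1=G3|G0=0|0=0 G2=(0+0>=2)=0 G3=G2=0 -> 0000
Fixed point reached at step 5: 0000

Answer: fixed 0000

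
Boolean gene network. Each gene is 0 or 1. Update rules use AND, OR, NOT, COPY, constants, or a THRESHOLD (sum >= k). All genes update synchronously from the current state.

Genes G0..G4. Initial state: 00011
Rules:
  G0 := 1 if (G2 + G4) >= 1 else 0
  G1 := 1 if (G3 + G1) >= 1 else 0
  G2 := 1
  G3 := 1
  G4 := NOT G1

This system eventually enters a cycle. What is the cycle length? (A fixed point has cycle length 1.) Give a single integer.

Step 0: 00011
Step 1: G0=(0+1>=1)=1 G1=(1+0>=1)=1 G2=1(const) G3=1(const) G4=NOT G1=NOT 0=1 -> 11111
Step 2: G0=(1+1>=1)=1 G1=(1+1>=1)=1 G2=1(const) G3=1(const) G4=NOT G1=NOT 1=0 -> 11110
Step 3: G0=(1+0>=1)=1 G1=(1+1>=1)=1 G2=1(const) G3=1(const) G4=NOT G1=NOT 1=0 -> 11110
State from step 3 equals state from step 2 -> cycle length 1

Answer: 1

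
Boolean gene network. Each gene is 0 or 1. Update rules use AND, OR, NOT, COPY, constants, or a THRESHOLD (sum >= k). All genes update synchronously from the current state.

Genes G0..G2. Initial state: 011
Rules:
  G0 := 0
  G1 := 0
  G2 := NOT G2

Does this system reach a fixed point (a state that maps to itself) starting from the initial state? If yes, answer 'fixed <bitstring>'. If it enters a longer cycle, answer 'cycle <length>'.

Answer: cycle 2

Derivation:
Step 0: 011
Step 1: G0=0(const) G1=0(const) G2=NOT G2=NOT 1=0 -> 000
Step 2: G0=0(const) G1=0(const) G2=NOT G2=NOT 0=1 -> 001
Step 3: G0=0(const) G1=0(const) G2=NOT G2=NOT 1=0 -> 000
Cycle of length 2 starting at step 1 -> no fixed point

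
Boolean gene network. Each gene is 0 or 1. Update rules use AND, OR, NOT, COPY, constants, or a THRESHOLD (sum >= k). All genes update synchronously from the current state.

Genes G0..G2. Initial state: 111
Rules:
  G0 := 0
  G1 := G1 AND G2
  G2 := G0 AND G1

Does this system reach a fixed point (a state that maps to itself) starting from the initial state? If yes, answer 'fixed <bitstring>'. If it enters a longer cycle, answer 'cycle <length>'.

Step 0: 111
Step 1: G0=0(const) G1=G1&G2=1&1=1 G2=G0&G1=1&1=1 -> 011
Step 2: G0=0(const) G1=G1&G2=1&1=1 G2=G0&G1=0&1=0 -> 010
Step 3: G0=0(const) G1=G1&G2=1&0=0 G2=G0&G1=0&1=0 -> 000
Step 4: G0=0(const) G1=G1&G2=0&0=0 G2=G0&G1=0&0=0 -> 000
Fixed point reached at step 3: 000

Answer: fixed 000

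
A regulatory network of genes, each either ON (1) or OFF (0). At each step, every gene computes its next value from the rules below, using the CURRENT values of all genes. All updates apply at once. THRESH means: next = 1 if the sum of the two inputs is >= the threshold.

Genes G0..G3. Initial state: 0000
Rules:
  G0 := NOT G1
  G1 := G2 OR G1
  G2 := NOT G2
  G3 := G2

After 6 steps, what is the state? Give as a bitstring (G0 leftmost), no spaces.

Step 1: G0=NOT G1=NOT 0=1 G1=G2|G1=0|0=0 G2=NOT G2=NOT 0=1 G3=G2=0 -> 1010
Step 2: G0=NOT G1=NOT 0=1 G1=G2|G1=1|0=1 G2=NOT G2=NOT 1=0 G3=G2=1 -> 1101
Step 3: G0=NOT G1=NOT 1=0 G1=G2|G1=0|1=1 G2=NOT G2=NOT 0=1 G3=G2=0 -> 0110
Step 4: G0=NOT G1=NOT 1=0 G1=G2|G1=1|1=1 G2=NOT G2=NOT 1=0 G3=G2=1 -> 0101
Step 5: G0=NOT G1=NOT 1=0 G1=G2|G1=0|1=1 G2=NOT G2=NOT 0=1 G3=G2=0 -> 0110
Step 6: G0=NOT G1=NOT 1=0 G1=G2|G1=1|1=1 G2=NOT G2=NOT 1=0 G3=G2=1 -> 0101

0101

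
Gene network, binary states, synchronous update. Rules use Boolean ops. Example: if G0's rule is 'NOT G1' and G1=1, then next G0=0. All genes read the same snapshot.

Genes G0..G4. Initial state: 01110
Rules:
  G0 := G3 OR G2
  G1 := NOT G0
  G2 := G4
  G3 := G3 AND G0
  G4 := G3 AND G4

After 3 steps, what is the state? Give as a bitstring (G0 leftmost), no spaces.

Step 1: G0=G3|G2=1|1=1 G1=NOT G0=NOT 0=1 G2=G4=0 G3=G3&G0=1&0=0 G4=G3&G4=1&0=0 -> 11000
Step 2: G0=G3|G2=0|0=0 G1=NOT G0=NOT 1=0 G2=G4=0 G3=G3&G0=0&1=0 G4=G3&G4=0&0=0 -> 00000
Step 3: G0=G3|G2=0|0=0 G1=NOT G0=NOT 0=1 G2=G4=0 G3=G3&G0=0&0=0 G4=G3&G4=0&0=0 -> 01000

01000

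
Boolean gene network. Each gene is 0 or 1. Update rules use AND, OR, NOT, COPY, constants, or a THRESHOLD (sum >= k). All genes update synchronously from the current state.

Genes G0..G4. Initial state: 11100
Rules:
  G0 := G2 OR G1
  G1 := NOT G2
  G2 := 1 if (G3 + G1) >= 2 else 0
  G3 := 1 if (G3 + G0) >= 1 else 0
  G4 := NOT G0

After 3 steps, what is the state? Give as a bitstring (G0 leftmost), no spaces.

Step 1: G0=G2|G1=1|1=1 G1=NOT G2=NOT 1=0 G2=(0+1>=2)=0 G3=(0+1>=1)=1 G4=NOT G0=NOT 1=0 -> 10010
Step 2: G0=G2|G1=0|0=0 G1=NOT G2=NOT 0=1 G2=(1+0>=2)=0 G3=(1+1>=1)=1 G4=NOT G0=NOT 1=0 -> 01010
Step 3: G0=G2|G1=0|1=1 G1=NOT G2=NOT 0=1 G2=(1+1>=2)=1 G3=(1+0>=1)=1 G4=NOT G0=NOT 0=1 -> 11111

11111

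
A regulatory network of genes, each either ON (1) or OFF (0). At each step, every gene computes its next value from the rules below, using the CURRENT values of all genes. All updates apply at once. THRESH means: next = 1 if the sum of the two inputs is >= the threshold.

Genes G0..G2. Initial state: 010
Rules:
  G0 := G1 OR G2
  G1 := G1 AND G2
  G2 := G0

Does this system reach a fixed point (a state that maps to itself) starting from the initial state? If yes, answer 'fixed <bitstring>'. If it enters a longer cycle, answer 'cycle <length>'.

Answer: cycle 2

Derivation:
Step 0: 010
Step 1: G0=G1|G2=1|0=1 G1=G1&G2=1&0=0 G2=G0=0 -> 100
Step 2: G0=G1|G2=0|0=0 G1=G1&G2=0&0=0 G2=G0=1 -> 001
Step 3: G0=G1|G2=0|1=1 G1=G1&G2=0&1=0 G2=G0=0 -> 100
Cycle of length 2 starting at step 1 -> no fixed point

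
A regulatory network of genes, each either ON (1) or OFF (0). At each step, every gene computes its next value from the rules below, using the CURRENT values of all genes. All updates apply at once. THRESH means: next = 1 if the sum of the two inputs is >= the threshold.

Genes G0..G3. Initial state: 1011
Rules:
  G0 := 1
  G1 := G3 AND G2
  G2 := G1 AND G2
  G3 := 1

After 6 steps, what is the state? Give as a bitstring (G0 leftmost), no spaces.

Step 1: G0=1(const) G1=G3&G2=1&1=1 G2=G1&G2=0&1=0 G3=1(const) -> 1101
Step 2: G0=1(const) G1=G3&G2=1&0=0 G2=G1&G2=1&0=0 G3=1(const) -> 1001
Step 3: G0=1(const) G1=G3&G2=1&0=0 G2=G1&G2=0&0=0 G3=1(const) -> 1001
Step 4: G0=1(const) G1=G3&G2=1&0=0 G2=G1&G2=0&0=0 G3=1(const) -> 1001
Step 5: G0=1(const) G1=G3&G2=1&0=0 G2=G1&G2=0&0=0 G3=1(const) -> 1001
Step 6: G0=1(const) G1=G3&G2=1&0=0 G2=G1&G2=0&0=0 G3=1(const) -> 1001

1001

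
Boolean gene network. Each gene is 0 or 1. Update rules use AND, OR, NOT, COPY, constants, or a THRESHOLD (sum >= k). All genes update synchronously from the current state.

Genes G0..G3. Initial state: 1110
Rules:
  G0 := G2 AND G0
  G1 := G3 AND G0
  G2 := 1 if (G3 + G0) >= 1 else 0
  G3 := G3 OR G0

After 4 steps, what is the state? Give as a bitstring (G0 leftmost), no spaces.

Step 1: G0=G2&G0=1&1=1 G1=G3&G0=0&1=0 G2=(0+1>=1)=1 G3=G3|G0=0|1=1 -> 1011
Step 2: G0=G2&G0=1&1=1 G1=G3&G0=1&1=1 G2=(1+1>=1)=1 G3=G3|G0=1|1=1 -> 1111
Step 3: G0=G2&G0=1&1=1 G1=G3&G0=1&1=1 G2=(1+1>=1)=1 G3=G3|G0=1|1=1 -> 1111
Step 4: G0=G2&G0=1&1=1 G1=G3&G0=1&1=1 G2=(1+1>=1)=1 G3=G3|G0=1|1=1 -> 1111

1111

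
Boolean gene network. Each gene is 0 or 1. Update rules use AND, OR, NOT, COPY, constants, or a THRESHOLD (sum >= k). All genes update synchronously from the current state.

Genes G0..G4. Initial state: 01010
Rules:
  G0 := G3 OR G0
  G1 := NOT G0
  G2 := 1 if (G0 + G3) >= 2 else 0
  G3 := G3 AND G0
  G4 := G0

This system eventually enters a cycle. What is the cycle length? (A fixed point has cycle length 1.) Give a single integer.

Step 0: 01010
Step 1: G0=G3|G0=1|0=1 G1=NOT G0=NOT 0=1 G2=(0+1>=2)=0 G3=G3&G0=1&0=0 G4=G0=0 -> 11000
Step 2: G0=G3|G0=0|1=1 G1=NOT G0=NOT 1=0 G2=(1+0>=2)=0 G3=G3&G0=0&1=0 G4=G0=1 -> 10001
Step 3: G0=G3|G0=0|1=1 G1=NOT G0=NOT 1=0 G2=(1+0>=2)=0 G3=G3&G0=0&1=0 G4=G0=1 -> 10001
State from step 3 equals state from step 2 -> cycle length 1

Answer: 1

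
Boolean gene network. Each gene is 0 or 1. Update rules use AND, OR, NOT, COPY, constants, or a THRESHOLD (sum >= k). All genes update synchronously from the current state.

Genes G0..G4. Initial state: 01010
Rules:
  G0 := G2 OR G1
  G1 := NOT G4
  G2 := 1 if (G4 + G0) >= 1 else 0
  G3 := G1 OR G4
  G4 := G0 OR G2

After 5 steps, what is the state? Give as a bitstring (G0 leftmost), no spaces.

Step 1: G0=G2|G1=0|1=1 G1=NOT G4=NOT 0=1 G2=(0+0>=1)=0 G3=G1|G4=1|0=1 G4=G0|G2=0|0=0 -> 11010
Step 2: G0=G2|G1=0|1=1 G1=NOT G4=NOT 0=1 G2=(0+1>=1)=1 G3=G1|G4=1|0=1 G4=G0|G2=1|0=1 -> 11111
Step 3: G0=G2|G1=1|1=1 G1=NOT G4=NOT 1=0 G2=(1+1>=1)=1 G3=G1|G4=1|1=1 G4=G0|G2=1|1=1 -> 10111
Step 4: G0=G2|G1=1|0=1 G1=NOT G4=NOT 1=0 G2=(1+1>=1)=1 G3=G1|G4=0|1=1 G4=G0|G2=1|1=1 -> 10111
Step 5: G0=G2|G1=1|0=1 G1=NOT G4=NOT 1=0 G2=(1+1>=1)=1 G3=G1|G4=0|1=1 G4=G0|G2=1|1=1 -> 10111

10111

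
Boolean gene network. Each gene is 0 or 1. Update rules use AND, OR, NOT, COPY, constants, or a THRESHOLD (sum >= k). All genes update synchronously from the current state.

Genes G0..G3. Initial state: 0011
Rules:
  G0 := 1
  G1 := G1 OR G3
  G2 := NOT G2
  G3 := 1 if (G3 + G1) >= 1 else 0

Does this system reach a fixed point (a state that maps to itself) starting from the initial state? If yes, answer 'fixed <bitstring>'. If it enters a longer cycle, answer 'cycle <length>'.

Answer: cycle 2

Derivation:
Step 0: 0011
Step 1: G0=1(const) G1=G1|G3=0|1=1 G2=NOT G2=NOT 1=0 G3=(1+0>=1)=1 -> 1101
Step 2: G0=1(const) G1=G1|G3=1|1=1 G2=NOT G2=NOT 0=1 G3=(1+1>=1)=1 -> 1111
Step 3: G0=1(const) G1=G1|G3=1|1=1 G2=NOT G2=NOT 1=0 G3=(1+1>=1)=1 -> 1101
Cycle of length 2 starting at step 1 -> no fixed point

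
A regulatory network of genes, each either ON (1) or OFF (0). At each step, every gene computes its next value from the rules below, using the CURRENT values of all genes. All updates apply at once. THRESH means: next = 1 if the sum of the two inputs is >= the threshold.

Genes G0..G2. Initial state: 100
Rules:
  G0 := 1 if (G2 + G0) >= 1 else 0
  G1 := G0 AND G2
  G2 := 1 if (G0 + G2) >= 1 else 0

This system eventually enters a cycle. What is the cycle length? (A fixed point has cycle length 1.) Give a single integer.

Answer: 1

Derivation:
Step 0: 100
Step 1: G0=(0+1>=1)=1 G1=G0&G2=1&0=0 G2=(1+0>=1)=1 -> 101
Step 2: G0=(1+1>=1)=1 G1=G0&G2=1&1=1 G2=(1+1>=1)=1 -> 111
Step 3: G0=(1+1>=1)=1 G1=G0&G2=1&1=1 G2=(1+1>=1)=1 -> 111
State from step 3 equals state from step 2 -> cycle length 1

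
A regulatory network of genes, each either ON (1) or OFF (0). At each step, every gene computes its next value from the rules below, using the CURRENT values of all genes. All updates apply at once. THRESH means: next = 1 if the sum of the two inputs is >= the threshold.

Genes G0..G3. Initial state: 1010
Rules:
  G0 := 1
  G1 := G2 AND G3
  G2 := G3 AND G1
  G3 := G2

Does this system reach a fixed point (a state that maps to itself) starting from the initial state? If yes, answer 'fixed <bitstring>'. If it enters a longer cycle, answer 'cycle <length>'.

Step 0: 1010
Step 1: G0=1(const) G1=G2&G3=1&0=0 G2=G3&G1=0&0=0 G3=G2=1 -> 1001
Step 2: G0=1(const) G1=G2&G3=0&1=0 G2=G3&G1=1&0=0 G3=G2=0 -> 1000
Step 3: G0=1(const) G1=G2&G3=0&0=0 G2=G3&G1=0&0=0 G3=G2=0 -> 1000
Fixed point reached at step 2: 1000

Answer: fixed 1000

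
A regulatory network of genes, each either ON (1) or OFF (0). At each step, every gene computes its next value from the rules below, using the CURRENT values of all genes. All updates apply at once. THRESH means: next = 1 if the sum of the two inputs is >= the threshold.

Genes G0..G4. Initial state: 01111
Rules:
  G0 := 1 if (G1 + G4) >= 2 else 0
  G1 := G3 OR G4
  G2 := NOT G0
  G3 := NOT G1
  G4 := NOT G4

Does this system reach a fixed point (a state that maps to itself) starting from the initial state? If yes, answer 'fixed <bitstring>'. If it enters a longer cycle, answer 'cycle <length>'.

Step 0: 01111
Step 1: G0=(1+1>=2)=1 G1=G3|G4=1|1=1 G2=NOT G0=NOT 0=1 G3=NOT G1=NOT 1=0 G4=NOT G4=NOT 1=0 -> 11100
Step 2: G0=(1+0>=2)=0 G1=G3|G4=0|0=0 G2=NOT G0=NOT 1=0 G3=NOT G1=NOT 1=0 G4=NOT G4=NOT 0=1 -> 00001
Step 3: G0=(0+1>=2)=0 G1=G3|G4=0|1=1 G2=NOT G0=NOT 0=1 G3=NOT G1=NOT 0=1 G4=NOT G4=NOT 1=0 -> 01110
Step 4: G0=(1+0>=2)=0 G1=G3|G4=1|0=1 G2=NOT G0=NOT 0=1 G3=NOT G1=NOT 1=0 G4=NOT G4=NOT 0=1 -> 01101
Step 5: G0=(1+1>=2)=1 G1=G3|G4=0|1=1 G2=NOT G0=NOT 0=1 G3=NOT G1=NOT 1=0 G4=NOT G4=NOT 1=0 -> 11100
Cycle of length 4 starting at step 1 -> no fixed point

Answer: cycle 4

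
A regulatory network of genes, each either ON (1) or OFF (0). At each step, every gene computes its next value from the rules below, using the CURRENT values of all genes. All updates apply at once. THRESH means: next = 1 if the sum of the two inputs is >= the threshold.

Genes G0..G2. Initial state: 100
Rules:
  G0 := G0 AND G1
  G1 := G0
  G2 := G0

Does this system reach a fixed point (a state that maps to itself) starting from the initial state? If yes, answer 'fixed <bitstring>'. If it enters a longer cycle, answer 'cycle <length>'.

Step 0: 100
Step 1: G0=G0&G1=1&0=0 G1=G0=1 G2=G0=1 -> 011
Step 2: G0=G0&G1=0&1=0 G1=G0=0 G2=G0=0 -> 000
Step 3: G0=G0&G1=0&0=0 G1=G0=0 G2=G0=0 -> 000
Fixed point reached at step 2: 000

Answer: fixed 000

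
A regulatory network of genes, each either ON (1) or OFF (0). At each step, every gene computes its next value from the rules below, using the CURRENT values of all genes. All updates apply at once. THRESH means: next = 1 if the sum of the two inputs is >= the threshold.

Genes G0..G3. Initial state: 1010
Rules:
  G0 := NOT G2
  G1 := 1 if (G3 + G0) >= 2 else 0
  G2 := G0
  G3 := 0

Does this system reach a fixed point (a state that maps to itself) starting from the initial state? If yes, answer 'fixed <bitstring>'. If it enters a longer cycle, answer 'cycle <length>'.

Answer: cycle 4

Derivation:
Step 0: 1010
Step 1: G0=NOT G2=NOT 1=0 G1=(0+1>=2)=0 G2=G0=1 G3=0(const) -> 0010
Step 2: G0=NOT G2=NOT 1=0 G1=(0+0>=2)=0 G2=G0=0 G3=0(const) -> 0000
Step 3: G0=NOT G2=NOT 0=1 G1=(0+0>=2)=0 G2=G0=0 G3=0(const) -> 1000
Step 4: G0=NOT G2=NOT 0=1 G1=(0+1>=2)=0 G2=G0=1 G3=0(const) -> 1010
Cycle of length 4 starting at step 0 -> no fixed point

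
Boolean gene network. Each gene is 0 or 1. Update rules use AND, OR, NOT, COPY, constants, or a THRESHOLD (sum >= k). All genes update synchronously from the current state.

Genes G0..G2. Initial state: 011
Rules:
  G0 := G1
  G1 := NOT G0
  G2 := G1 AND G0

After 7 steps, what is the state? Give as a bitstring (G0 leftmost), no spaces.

Step 1: G0=G1=1 G1=NOT G0=NOT 0=1 G2=G1&G0=1&0=0 -> 110
Step 2: G0=G1=1 G1=NOT G0=NOT 1=0 G2=G1&G0=1&1=1 -> 101
Step 3: G0=G1=0 G1=NOT G0=NOT 1=0 G2=G1&G0=0&1=0 -> 000
Step 4: G0=G1=0 G1=NOT G0=NOT 0=1 G2=G1&G0=0&0=0 -> 010
Step 5: G0=G1=1 G1=NOT G0=NOT 0=1 G2=G1&G0=1&0=0 -> 110
Step 6: G0=G1=1 G1=NOT G0=NOT 1=0 G2=G1&G0=1&1=1 -> 101
Step 7: G0=G1=0 G1=NOT G0=NOT 1=0 G2=G1&G0=0&1=0 -> 000

000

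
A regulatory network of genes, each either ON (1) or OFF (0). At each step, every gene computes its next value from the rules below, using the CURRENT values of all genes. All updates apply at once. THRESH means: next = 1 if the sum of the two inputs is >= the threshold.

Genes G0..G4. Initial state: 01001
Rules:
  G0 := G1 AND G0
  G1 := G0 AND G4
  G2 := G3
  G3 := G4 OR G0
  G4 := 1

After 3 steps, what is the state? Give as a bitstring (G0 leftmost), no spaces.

Step 1: G0=G1&G0=1&0=0 G1=G0&G4=0&1=0 G2=G3=0 G3=G4|G0=1|0=1 G4=1(const) -> 00011
Step 2: G0=G1&G0=0&0=0 G1=G0&G4=0&1=0 G2=G3=1 G3=G4|G0=1|0=1 G4=1(const) -> 00111
Step 3: G0=G1&G0=0&0=0 G1=G0&G4=0&1=0 G2=G3=1 G3=G4|G0=1|0=1 G4=1(const) -> 00111

00111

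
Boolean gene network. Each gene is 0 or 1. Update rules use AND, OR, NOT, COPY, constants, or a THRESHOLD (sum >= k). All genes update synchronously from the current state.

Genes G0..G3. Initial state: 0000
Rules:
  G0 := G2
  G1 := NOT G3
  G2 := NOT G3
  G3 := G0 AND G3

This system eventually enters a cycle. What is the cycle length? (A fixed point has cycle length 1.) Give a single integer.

Answer: 1

Derivation:
Step 0: 0000
Step 1: G0=G2=0 G1=NOT G3=NOT 0=1 G2=NOT G3=NOT 0=1 G3=G0&G3=0&0=0 -> 0110
Step 2: G0=G2=1 G1=NOT G3=NOT 0=1 G2=NOT G3=NOT 0=1 G3=G0&G3=0&0=0 -> 1110
Step 3: G0=G2=1 G1=NOT G3=NOT 0=1 G2=NOT G3=NOT 0=1 G3=G0&G3=1&0=0 -> 1110
State from step 3 equals state from step 2 -> cycle length 1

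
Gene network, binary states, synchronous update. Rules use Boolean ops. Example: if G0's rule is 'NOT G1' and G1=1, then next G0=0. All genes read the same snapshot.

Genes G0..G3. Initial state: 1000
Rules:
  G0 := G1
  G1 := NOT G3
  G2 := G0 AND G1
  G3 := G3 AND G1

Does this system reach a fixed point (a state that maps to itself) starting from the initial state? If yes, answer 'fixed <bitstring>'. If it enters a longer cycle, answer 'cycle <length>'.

Step 0: 1000
Step 1: G0=G1=0 G1=NOT G3=NOT 0=1 G2=G0&G1=1&0=0 G3=G3&G1=0&0=0 -> 0100
Step 2: G0=G1=1 G1=NOT G3=NOT 0=1 G2=G0&G1=0&1=0 G3=G3&G1=0&1=0 -> 1100
Step 3: G0=G1=1 G1=NOT G3=NOT 0=1 G2=G0&G1=1&1=1 G3=G3&G1=0&1=0 -> 1110
Step 4: G0=G1=1 G1=NOT G3=NOT 0=1 G2=G0&G1=1&1=1 G3=G3&G1=0&1=0 -> 1110
Fixed point reached at step 3: 1110

Answer: fixed 1110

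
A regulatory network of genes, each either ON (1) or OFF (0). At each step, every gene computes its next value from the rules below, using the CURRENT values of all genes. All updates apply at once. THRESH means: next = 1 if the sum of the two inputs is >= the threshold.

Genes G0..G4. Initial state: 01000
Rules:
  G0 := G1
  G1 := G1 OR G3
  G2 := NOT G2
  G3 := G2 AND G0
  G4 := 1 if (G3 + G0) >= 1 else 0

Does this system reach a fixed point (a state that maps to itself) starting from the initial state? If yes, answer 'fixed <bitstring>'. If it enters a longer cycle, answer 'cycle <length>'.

Step 0: 01000
Step 1: G0=G1=1 G1=G1|G3=1|0=1 G2=NOT G2=NOT 0=1 G3=G2&G0=0&0=0 G4=(0+0>=1)=0 -> 11100
Step 2: G0=G1=1 G1=G1|G3=1|0=1 G2=NOT G2=NOT 1=0 G3=G2&G0=1&1=1 G4=(0+1>=1)=1 -> 11011
Step 3: G0=G1=1 G1=G1|G3=1|1=1 G2=NOT G2=NOT 0=1 G3=G2&G0=0&1=0 G4=(1+1>=1)=1 -> 11101
Step 4: G0=G1=1 G1=G1|G3=1|0=1 G2=NOT G2=NOT 1=0 G3=G2&G0=1&1=1 G4=(0+1>=1)=1 -> 11011
Cycle of length 2 starting at step 2 -> no fixed point

Answer: cycle 2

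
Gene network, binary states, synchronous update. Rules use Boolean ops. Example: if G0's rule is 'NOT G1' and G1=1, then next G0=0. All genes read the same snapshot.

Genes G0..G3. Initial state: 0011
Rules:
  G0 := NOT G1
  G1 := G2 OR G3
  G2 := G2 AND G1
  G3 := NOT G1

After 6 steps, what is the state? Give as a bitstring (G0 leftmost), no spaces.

Step 1: G0=NOT G1=NOT 0=1 G1=G2|G3=1|1=1 G2=G2&G1=1&0=0 G3=NOT G1=NOT 0=1 -> 1101
Step 2: G0=NOT G1=NOT 1=0 G1=G2|G3=0|1=1 G2=G2&G1=0&1=0 G3=NOT G1=NOT 1=0 -> 0100
Step 3: G0=NOT G1=NOT 1=0 G1=G2|G3=0|0=0 G2=G2&G1=0&1=0 G3=NOT G1=NOT 1=0 -> 0000
Step 4: G0=NOT G1=NOT 0=1 G1=G2|G3=0|0=0 G2=G2&G1=0&0=0 G3=NOT G1=NOT 0=1 -> 1001
Step 5: G0=NOT G1=NOT 0=1 G1=G2|G3=0|1=1 G2=G2&G1=0&0=0 G3=NOT G1=NOT 0=1 -> 1101
Step 6: G0=NOT G1=NOT 1=0 G1=G2|G3=0|1=1 G2=G2&G1=0&1=0 G3=NOT G1=NOT 1=0 -> 0100

0100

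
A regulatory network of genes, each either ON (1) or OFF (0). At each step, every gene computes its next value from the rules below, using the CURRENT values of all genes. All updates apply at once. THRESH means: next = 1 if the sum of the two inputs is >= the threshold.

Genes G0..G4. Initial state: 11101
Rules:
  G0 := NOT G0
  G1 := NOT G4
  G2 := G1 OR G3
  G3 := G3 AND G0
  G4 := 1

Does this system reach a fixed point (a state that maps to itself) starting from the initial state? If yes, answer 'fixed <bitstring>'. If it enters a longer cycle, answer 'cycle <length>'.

Answer: cycle 2

Derivation:
Step 0: 11101
Step 1: G0=NOT G0=NOT 1=0 G1=NOT G4=NOT 1=0 G2=G1|G3=1|0=1 G3=G3&G0=0&1=0 G4=1(const) -> 00101
Step 2: G0=NOT G0=NOT 0=1 G1=NOT G4=NOT 1=0 G2=G1|G3=0|0=0 G3=G3&G0=0&0=0 G4=1(const) -> 10001
Step 3: G0=NOT G0=NOT 1=0 G1=NOT G4=NOT 1=0 G2=G1|G3=0|0=0 G3=G3&G0=0&1=0 G4=1(const) -> 00001
Step 4: G0=NOT G0=NOT 0=1 G1=NOT G4=NOT 1=0 G2=G1|G3=0|0=0 G3=G3&G0=0&0=0 G4=1(const) -> 10001
Cycle of length 2 starting at step 2 -> no fixed point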